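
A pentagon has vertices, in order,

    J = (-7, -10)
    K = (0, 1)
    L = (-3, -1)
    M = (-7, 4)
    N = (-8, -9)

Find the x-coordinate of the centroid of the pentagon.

-1450/267

Apply the shoelace (surveyor's) formula. First the cross-terms c_i = x_i·y_{i+1} − x_{i+1}·y_i:
  -7, 3, -19, 95, 17  ⇒  2A = 89, A = 44.5.
Then Σ (x_i + x_{i+1})·c_i = -1450, so x̄ = -1450 / (6·44.5) = -1450/267.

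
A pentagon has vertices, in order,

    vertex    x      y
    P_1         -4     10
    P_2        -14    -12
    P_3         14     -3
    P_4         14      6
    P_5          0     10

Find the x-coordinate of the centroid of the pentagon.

81/88

Apply the surveyor's formula. First the cross-terms c_i = x_i·y_{i+1} − x_{i+1}·y_i:
  188, 210, 126, 140, 40  ⇒  2A = 704, A = 352.
Then Σ (x_i + x_{i+1})·c_i = 1944, so x̄ = 1944 / (6·352) = 81/88.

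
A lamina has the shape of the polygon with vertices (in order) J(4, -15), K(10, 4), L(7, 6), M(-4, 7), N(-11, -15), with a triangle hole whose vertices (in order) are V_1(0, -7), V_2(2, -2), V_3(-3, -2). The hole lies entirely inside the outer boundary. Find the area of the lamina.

Outer boundary:
J→K: (4)(4) − (10)(-15) = 166
K→L: (10)(6) − (7)(4) = 32
L→M: (7)(7) − (-4)(6) = 73
M→N: (-4)(-15) − (-11)(7) = 137
N→J: (-11)(-15) − (4)(-15) = 225
Σ = 633
Area = |Σ|/2 = 316.5.
Hole:
Apply the shoelace formula: 2A = Σ (x_i·y_{i+1} − x_{i+1}·y_i), indices taken mod 3.
Σ = (14) + (-10) + (21) = 25
Area = |Σ|/2 = 12.5.
Net area = 316.5 − 12.5 = 304.

304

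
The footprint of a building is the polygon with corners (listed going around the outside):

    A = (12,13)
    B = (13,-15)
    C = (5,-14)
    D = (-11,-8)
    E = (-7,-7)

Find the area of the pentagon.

Cross-terms: -349, -107, -194, 21, -7  ⇒  Σ = -636
Area = |Σ|/2 = 318.

318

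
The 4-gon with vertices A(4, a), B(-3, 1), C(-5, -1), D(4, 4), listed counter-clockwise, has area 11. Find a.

Write out the shoelace sum; only the two edges meeting at A involve a:
2·Area = [(4·a − 4·4) + (4·1 − (-3)·a)] + -8
       = 7·a + -20 = 22
⇒ a = 6.

6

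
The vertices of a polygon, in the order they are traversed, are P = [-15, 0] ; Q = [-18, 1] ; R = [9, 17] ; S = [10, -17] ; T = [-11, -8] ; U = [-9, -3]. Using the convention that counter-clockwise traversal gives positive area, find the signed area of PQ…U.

Σ = (-15) + (-315) + (-323) + (-267) + (-39) + (-45) = -1004
Signed area = Σ/2 = -502 (negative ⇒ clockwise traversal).

-502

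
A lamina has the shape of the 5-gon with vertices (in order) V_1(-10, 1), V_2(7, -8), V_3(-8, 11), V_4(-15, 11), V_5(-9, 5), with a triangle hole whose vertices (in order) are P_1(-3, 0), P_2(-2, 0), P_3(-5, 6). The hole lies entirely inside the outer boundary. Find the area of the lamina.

Outer boundary:
Σ = (73) + (13) + (77) + (24) + (41) = 228
Area = |Σ|/2 = 114.
Hole:
Apply the shoelace (surveyor's) formula: 2A = Σ (x_i·y_{i+1} − x_{i+1}·y_i), indices taken mod 3.
Σ = (0) + (-12) + (18) = 6
Area = |Σ|/2 = 3.
Net area = 114 − 3 = 111.

111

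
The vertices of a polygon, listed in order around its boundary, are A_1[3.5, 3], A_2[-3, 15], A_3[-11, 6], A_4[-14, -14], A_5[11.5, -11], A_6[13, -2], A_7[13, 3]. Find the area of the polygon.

487.5

Apply the shoelace (surveyor's) formula: 2A = Σ (x_i·y_{i+1} − x_{i+1}·y_i), indices taken mod 7.
Σ = (61.5) + (147) + (238) + (315) + (120) + (65) + (28.5) = 975
Area = |Σ|/2 = 487.5.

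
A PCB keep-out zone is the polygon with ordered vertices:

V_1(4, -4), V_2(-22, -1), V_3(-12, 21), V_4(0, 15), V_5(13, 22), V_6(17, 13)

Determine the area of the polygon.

Apply the shoelace formula: 2A = Σ (x_i·y_{i+1} − x_{i+1}·y_i), indices taken mod 6.
Cross-terms: -92, -474, -180, -195, -205, -120  ⇒  Σ = -1266
Area = |Σ|/2 = 633.

633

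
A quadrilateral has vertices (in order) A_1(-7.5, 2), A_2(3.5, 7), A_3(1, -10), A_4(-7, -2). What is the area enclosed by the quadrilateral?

101.25

Apply the surveyor's formula: 2A = Σ (x_i·y_{i+1} − x_{i+1}·y_i), indices taken mod 4.
Σ = (-59.5) + (-42) + (-72) + (-29) = -202.5
Area = |Σ|/2 = 101.25.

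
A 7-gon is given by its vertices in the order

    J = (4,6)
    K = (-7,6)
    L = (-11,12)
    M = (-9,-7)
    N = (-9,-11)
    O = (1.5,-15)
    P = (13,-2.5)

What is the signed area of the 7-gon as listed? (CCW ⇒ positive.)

Apply the shoelace (surveyor's) formula: 2A = Σ (x_i·y_{i+1} − x_{i+1}·y_i), indices taken mod 7.
J→K: (4)(6) − (-7)(6) = 66
K→L: (-7)(12) − (-11)(6) = -18
L→M: (-11)(-7) − (-9)(12) = 185
M→N: (-9)(-11) − (-9)(-7) = 36
N→O: (-9)(-15) − (1.5)(-11) = 151.5
O→P: (1.5)(-2.5) − (13)(-15) = 191.25
P→J: (13)(6) − (4)(-2.5) = 88
Σ = 699.75
Signed area = Σ/2 = 349.875 (positive ⇒ counter-clockwise traversal).

349.875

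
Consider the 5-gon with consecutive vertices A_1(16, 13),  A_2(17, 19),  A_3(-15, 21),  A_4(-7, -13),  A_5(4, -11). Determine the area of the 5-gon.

712

Apply Gauss's area formula: 2A = Σ (x_i·y_{i+1} − x_{i+1}·y_i), indices taken mod 5.
Cross-terms: 83, 642, 342, 129, 228  ⇒  Σ = 1424
Area = |Σ|/2 = 712.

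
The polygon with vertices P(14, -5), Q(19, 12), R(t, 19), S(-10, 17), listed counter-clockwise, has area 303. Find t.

The doubled signed area Σ (x_i y_{i+1} − x_{i+1} y_i) is linear in t.
With t=0 it equals 626; the coefficient of t is 5 (from the two edges through R).
So 5·t + 626 = 2·303 = 606 ⇒ t = -4.

-4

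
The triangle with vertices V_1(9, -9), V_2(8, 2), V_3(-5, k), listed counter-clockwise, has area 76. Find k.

Write out the shoelace sum; only the two edges meeting at V_3 involve k:
2·Area = [(8·k − (-5)·2) + ((-5)·(-9) − 9·k)] + 90
       = -1·k + 145 = 152
⇒ k = -7.

-7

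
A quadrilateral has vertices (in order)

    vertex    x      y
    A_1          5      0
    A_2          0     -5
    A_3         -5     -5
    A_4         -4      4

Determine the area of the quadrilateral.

Cross-terms: -25, -25, -40, -20  ⇒  Σ = -110
Area = |Σ|/2 = 55.

55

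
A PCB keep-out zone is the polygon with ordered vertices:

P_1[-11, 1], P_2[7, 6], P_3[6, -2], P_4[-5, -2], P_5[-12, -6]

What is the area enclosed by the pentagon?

Apply Gauss's area formula: 2A = Σ (x_i·y_{i+1} − x_{i+1}·y_i), indices taken mod 5.
Cross-terms: -73, -50, -22, 6, -78  ⇒  Σ = -217
Area = |Σ|/2 = 108.5.

108.5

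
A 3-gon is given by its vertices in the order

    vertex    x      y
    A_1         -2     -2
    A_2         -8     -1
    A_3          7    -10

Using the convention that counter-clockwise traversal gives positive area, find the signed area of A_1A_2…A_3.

Σ = (-14) + (87) + (-34) = 39
Signed area = Σ/2 = 19.5 (positive ⇒ counter-clockwise traversal).

19.5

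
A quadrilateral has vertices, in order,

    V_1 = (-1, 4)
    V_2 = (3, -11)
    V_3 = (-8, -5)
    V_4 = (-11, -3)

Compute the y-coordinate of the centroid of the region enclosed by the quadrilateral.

Apply the surveyor's formula. First the cross-terms c_i = x_i·y_{i+1} − x_{i+1}·y_i:
  -1, -103, -31, -47  ⇒  2A = -182, A = -91.
Then Σ (y_i + y_{i+1})·c_i = 1856, so ȳ = 1856 / (6·(-91)) = -928/273.

-928/273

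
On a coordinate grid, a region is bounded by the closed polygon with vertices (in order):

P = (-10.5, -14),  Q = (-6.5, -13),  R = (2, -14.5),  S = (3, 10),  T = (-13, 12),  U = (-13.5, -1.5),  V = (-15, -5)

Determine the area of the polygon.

389.625

Σ = (45.5) + (120.25) + (63.5) + (166) + (181.5) + (45) + (157.5) = 779.25
Area = |Σ|/2 = 389.625.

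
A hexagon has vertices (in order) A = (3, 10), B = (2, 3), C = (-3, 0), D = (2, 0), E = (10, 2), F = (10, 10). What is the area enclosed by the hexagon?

Apply Gauss's area formula: 2A = Σ (x_i·y_{i+1} − x_{i+1}·y_i), indices taken mod 6.
A→B: (3)(3) − (2)(10) = -11
B→C: (2)(0) − (-3)(3) = 9
C→D: (-3)(0) − (2)(0) = 0
D→E: (2)(2) − (10)(0) = 4
E→F: (10)(10) − (10)(2) = 80
F→A: (10)(10) − (3)(10) = 70
Σ = 152
Area = |Σ|/2 = 76.

76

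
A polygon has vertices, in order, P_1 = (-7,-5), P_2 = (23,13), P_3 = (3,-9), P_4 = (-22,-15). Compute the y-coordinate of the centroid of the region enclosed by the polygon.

-247/69

Apply Gauss's area formula. First the cross-terms c_i = x_i·y_{i+1} − x_{i+1}·y_i:
  24, -246, -243, 5  ⇒  2A = -460, A = -230.
Then Σ (y_i + y_{i+1})·c_i = 4940, so ȳ = 4940 / (6·(-230)) = -247/69.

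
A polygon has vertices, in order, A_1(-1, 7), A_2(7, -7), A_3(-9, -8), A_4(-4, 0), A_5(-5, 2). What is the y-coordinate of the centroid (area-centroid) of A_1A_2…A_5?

Apply the shoelace formula. First the cross-terms c_i = x_i·y_{i+1} − x_{i+1}·y_i:
  -42, -119, -32, -8, -33  ⇒  2A = -234, A = -117.
Then Σ (y_i + y_{i+1})·c_i = 1728, so ȳ = 1728 / (6·(-117)) = -32/13.

-32/13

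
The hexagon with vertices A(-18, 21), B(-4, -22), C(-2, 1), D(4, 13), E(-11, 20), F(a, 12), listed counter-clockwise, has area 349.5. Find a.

Write out the shoelace sum; only the two edges meeting at F involve a:
2·Area = [((-11)·12 − a·20) + (a·21 − (-18)·12)] + 625
       = 1·a + 709 = 699
⇒ a = -10.

-10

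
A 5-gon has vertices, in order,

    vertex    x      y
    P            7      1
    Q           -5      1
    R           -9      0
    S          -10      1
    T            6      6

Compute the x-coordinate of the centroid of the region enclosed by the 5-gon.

Apply the shoelace (surveyor's) formula. First the cross-terms c_i = x_i·y_{i+1} − x_{i+1}·y_i:
  12, 9, -9, -66, -36  ⇒  2A = -90, A = -45.
Then Σ (x_i + x_{i+1})·c_i = -135, so x̄ = -135 / (6·(-45)) = 0.5.

0.5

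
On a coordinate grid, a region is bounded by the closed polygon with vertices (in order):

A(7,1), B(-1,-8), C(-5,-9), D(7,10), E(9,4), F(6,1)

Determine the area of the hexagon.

Apply the shoelace (surveyor's) formula: 2A = Σ (x_i·y_{i+1} − x_{i+1}·y_i), indices taken mod 6.
Σ = (-55) + (-31) + (13) + (-62) + (-15) + (-1) = -151
Area = |Σ|/2 = 75.5.

75.5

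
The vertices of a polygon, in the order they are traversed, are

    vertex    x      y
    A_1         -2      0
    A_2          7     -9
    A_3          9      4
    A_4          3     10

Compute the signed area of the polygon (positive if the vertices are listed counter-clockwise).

Σ = (18) + (109) + (78) + (20) = 225
Signed area = Σ/2 = 112.5 (positive ⇒ counter-clockwise traversal).

112.5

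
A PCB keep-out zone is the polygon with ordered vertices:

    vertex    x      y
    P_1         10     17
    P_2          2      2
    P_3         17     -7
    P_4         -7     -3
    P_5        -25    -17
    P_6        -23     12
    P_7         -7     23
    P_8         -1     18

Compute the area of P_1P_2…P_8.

Apply Gauss's area formula: 2A = Σ (x_i·y_{i+1} − x_{i+1}·y_i), indices taken mod 8.
Cross-terms: -14, -48, -100, 44, -691, -445, -103, -197  ⇒  Σ = -1554
Area = |Σ|/2 = 777.

777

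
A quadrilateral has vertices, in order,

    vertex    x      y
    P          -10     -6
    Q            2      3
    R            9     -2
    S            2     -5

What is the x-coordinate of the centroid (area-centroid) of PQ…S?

1/3

Apply the shoelace (surveyor's) formula. First the cross-terms c_i = x_i·y_{i+1} − x_{i+1}·y_i:
  -18, -31, -41, -62  ⇒  2A = -152, A = -76.
Then Σ (x_i + x_{i+1})·c_i = -152, so x̄ = -152 / (6·(-76)) = 1/3.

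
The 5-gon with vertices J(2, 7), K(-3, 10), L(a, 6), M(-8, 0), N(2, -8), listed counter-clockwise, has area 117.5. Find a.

The doubled signed area Σ (x_i y_{i+1} − x_{i+1} y_i) is linear in a.
With a=0 it equals 165; the coefficient of a is -10 (from the two edges through L).
So -10·a + 165 = 2·117.5 = 235 ⇒ a = -7.

-7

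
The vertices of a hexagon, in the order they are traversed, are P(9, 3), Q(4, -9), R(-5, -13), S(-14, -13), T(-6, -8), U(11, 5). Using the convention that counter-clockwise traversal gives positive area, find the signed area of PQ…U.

Σ = (-93) + (-97) + (-117) + (34) + (58) + (-12) = -227
Signed area = Σ/2 = -113.5 (negative ⇒ clockwise traversal).

-113.5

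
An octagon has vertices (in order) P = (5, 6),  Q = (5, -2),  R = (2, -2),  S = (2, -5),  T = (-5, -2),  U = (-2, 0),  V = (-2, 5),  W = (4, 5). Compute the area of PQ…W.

P→Q: (5)(-2) − (5)(6) = -40
Q→R: (5)(-2) − (2)(-2) = -6
R→S: (2)(-5) − (2)(-2) = -6
S→T: (2)(-2) − (-5)(-5) = -29
T→U: (-5)(0) − (-2)(-2) = -4
U→V: (-2)(5) − (-2)(0) = -10
V→W: (-2)(5) − (4)(5) = -30
W→P: (4)(6) − (5)(5) = -1
Σ = -126
Area = |Σ|/2 = 63.

63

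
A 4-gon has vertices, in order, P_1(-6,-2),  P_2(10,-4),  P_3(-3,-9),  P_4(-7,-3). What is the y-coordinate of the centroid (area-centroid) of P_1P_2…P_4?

-865/174

Apply the shoelace (surveyor's) formula. First the cross-terms c_i = x_i·y_{i+1} − x_{i+1}·y_i:
  44, -102, -54, -4  ⇒  2A = -116, A = -58.
Then Σ (y_i + y_{i+1})·c_i = 1730, so ȳ = 1730 / (6·(-58)) = -865/174.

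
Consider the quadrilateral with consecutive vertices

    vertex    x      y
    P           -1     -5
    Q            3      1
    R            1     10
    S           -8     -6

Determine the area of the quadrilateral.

75.5

P→Q: (-1)(1) − (3)(-5) = 14
Q→R: (3)(10) − (1)(1) = 29
R→S: (1)(-6) − (-8)(10) = 74
S→P: (-8)(-5) − (-1)(-6) = 34
Σ = 151
Area = |Σ|/2 = 75.5.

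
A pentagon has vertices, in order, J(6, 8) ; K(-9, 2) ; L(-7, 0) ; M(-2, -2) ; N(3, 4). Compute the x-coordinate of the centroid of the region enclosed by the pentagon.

Apply the surveyor's formula. First the cross-terms c_i = x_i·y_{i+1} − x_{i+1}·y_i:
  84, 14, 14, -2, 0  ⇒  2A = 110, A = 55.
Then Σ (x_i + x_{i+1})·c_i = -604, so x̄ = -604 / (6·55) = -302/165.

-302/165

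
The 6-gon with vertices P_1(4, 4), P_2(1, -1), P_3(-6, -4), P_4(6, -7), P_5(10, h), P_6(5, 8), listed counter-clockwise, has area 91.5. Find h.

-3

The doubled signed area Σ (x_i y_{i+1} − x_{i+1} y_i) is linear in h.
With h=0 it equals 186; the coefficient of h is 1 (from the two edges through P_5).
So 1·h + 186 = 2·91.5 = 183 ⇒ h = -3.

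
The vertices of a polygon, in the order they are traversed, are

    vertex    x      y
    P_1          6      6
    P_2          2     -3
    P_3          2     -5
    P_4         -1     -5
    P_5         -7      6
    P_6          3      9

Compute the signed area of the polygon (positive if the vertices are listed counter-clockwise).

Apply Gauss's area formula: 2A = Σ (x_i·y_{i+1} − x_{i+1}·y_i), indices taken mod 6.
Σ = (-30) + (-4) + (-15) + (-41) + (-81) + (-36) = -207
Signed area = Σ/2 = -103.5 (negative ⇒ clockwise traversal).

-103.5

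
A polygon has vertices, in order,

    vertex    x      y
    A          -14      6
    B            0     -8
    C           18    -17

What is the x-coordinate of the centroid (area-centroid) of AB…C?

Apply the surveyor's formula. First the cross-terms c_i = x_i·y_{i+1} − x_{i+1}·y_i:
  112, 144, -130  ⇒  2A = 126, A = 63.
Then Σ (x_i + x_{i+1})·c_i = 504, so x̄ = 504 / (6·63) = 4/3.

4/3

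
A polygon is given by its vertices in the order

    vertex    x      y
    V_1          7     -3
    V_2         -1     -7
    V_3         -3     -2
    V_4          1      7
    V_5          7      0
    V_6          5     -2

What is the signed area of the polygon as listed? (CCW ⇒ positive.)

Apply the surveyor's formula: 2A = Σ (x_i·y_{i+1} − x_{i+1}·y_i), indices taken mod 6.
Σ = (-52) + (-19) + (-19) + (-49) + (-14) + (-1) = -154
Signed area = Σ/2 = -77 (negative ⇒ clockwise traversal).

-77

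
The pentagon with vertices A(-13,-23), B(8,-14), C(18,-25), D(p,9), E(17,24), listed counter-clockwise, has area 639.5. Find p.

The doubled signed area Σ (x_i y_{i+1} − x_{i+1} y_i) is linear in p.
With p=0 it equals 348; the coefficient of p is 49 (from the two edges through D).
So 49·p + 348 = 2·639.5 = 1279 ⇒ p = 19.

19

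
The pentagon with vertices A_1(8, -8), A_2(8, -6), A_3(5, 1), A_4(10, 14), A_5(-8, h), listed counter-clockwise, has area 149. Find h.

4

The doubled signed area Σ (x_i y_{i+1} − x_{i+1} y_i) is linear in h.
With h=0 it equals 290; the coefficient of h is 2 (from the two edges through A_5).
So 2·h + 290 = 2·149 = 298 ⇒ h = 4.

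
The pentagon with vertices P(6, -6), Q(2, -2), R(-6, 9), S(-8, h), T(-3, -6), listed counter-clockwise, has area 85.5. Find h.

3

Write out the shoelace sum; only the two edges meeting at S involve h:
2·Area = [((-6)·h − (-8)·9) + ((-8)·(-6) − (-3)·h)] + 60
       = -3·h + 180 = 171
⇒ h = 3.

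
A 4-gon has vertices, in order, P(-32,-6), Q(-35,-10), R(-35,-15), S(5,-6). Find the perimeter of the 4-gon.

88

|PQ| = √((-3)² + (-4)²) = √25 = 5
|QR| = √((0)² + (-5)²) = √25 = 5
|RS| = √((40)² + (9)²) = √1681 = 41
|SP| = √((-37)² + (0)²) = √1369 = 37
Perimeter = 5 + 5 + 41 + 37 = 88.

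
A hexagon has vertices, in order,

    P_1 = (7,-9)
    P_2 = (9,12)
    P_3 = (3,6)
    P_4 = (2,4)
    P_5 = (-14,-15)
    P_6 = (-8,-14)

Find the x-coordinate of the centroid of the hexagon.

Apply the surveyor's formula. First the cross-terms c_i = x_i·y_{i+1} − x_{i+1}·y_i:
  165, 18, 0, 26, 76, 170  ⇒  2A = 455, A = 227.5.
Then Σ (x_i + x_{i+1})·c_i = 702, so x̄ = 702 / (6·227.5) = 18/35.

18/35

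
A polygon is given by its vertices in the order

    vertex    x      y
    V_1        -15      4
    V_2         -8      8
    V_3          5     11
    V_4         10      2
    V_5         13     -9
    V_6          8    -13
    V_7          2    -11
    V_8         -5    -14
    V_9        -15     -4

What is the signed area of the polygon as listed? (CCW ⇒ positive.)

-492

Apply the shoelace (surveyor's) formula: 2A = Σ (x_i·y_{i+1} − x_{i+1}·y_i), indices taken mod 9.
Σ = (-88) + (-128) + (-100) + (-116) + (-97) + (-62) + (-83) + (-190) + (-120) = -984
Signed area = Σ/2 = -492 (negative ⇒ clockwise traversal).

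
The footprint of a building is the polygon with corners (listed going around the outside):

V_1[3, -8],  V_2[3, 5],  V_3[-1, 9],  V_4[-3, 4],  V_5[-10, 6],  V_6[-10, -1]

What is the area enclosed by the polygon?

134.5

Apply the shoelace formula: 2A = Σ (x_i·y_{i+1} − x_{i+1}·y_i), indices taken mod 6.
Cross-terms: 39, 32, 23, 22, 70, 83  ⇒  Σ = 269
Area = |Σ|/2 = 134.5.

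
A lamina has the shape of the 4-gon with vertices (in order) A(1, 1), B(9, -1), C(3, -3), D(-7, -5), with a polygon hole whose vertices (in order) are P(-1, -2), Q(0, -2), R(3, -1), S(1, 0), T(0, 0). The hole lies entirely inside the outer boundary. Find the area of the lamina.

Outer boundary:
Apply Gauss's area formula: 2A = Σ (x_i·y_{i+1} − x_{i+1}·y_i), indices taken mod 4.
A→B: (1)(-1) − (9)(1) = -10
B→C: (9)(-3) − (3)(-1) = -24
C→D: (3)(-5) − (-7)(-3) = -36
D→A: (-7)(1) − (1)(-5) = -2
Σ = -72
Area = |Σ|/2 = 36.
Hole:
Σ = (2) + (6) + (1) + (0) + (0) = 9
Area = |Σ|/2 = 4.5.
Net area = 36 − 4.5 = 31.5.

31.5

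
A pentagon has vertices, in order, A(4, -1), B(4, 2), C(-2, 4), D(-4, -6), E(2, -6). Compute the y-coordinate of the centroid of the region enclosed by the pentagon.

-85/59

Apply the surveyor's formula. First the cross-terms c_i = x_i·y_{i+1} − x_{i+1}·y_i:
  12, 20, 28, 36, 22  ⇒  2A = 118, A = 59.
Then Σ (y_i + y_{i+1})·c_i = -510, so ȳ = -510 / (6·59) = -85/59.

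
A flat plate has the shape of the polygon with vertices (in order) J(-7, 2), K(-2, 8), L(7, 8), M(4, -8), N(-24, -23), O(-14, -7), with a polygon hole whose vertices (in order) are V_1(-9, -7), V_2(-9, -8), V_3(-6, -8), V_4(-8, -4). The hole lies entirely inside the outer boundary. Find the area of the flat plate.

Outer boundary:
Apply the shoelace formula: 2A = Σ (x_i·y_{i+1} − x_{i+1}·y_i), indices taken mod 6.
J→K: (-7)(8) − (-2)(2) = -52
K→L: (-2)(8) − (7)(8) = -72
L→M: (7)(-8) − (4)(8) = -88
M→N: (4)(-23) − (-24)(-8) = -284
N→O: (-24)(-7) − (-14)(-23) = -154
O→J: (-14)(2) − (-7)(-7) = -77
Σ = -727
Area = |Σ|/2 = 363.5.
Hole:
Σ = (9) + (24) + (-40) + (20) = 13
Area = |Σ|/2 = 6.5.
Net area = 363.5 − 6.5 = 357.

357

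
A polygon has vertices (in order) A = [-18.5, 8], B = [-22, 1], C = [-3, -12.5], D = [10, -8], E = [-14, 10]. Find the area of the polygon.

322.75

Apply the shoelace (surveyor's) formula: 2A = Σ (x_i·y_{i+1} − x_{i+1}·y_i), indices taken mod 5.
A→B: (-18.5)(1) − (-22)(8) = 157.5
B→C: (-22)(-12.5) − (-3)(1) = 278
C→D: (-3)(-8) − (10)(-12.5) = 149
D→E: (10)(10) − (-14)(-8) = -12
E→A: (-14)(8) − (-18.5)(10) = 73
Σ = 645.5
Area = |Σ|/2 = 322.75.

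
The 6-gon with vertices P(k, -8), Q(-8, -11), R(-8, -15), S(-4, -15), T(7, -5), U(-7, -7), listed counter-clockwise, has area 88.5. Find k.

Write out the shoelace sum; only the two edges meeting at P involve k:
2·Area = [((-7)·(-8) − k·(-7)) + (k·(-11) − (-8)·(-8))] + 133
       = -4·k + 125 = 177
⇒ k = -13.

-13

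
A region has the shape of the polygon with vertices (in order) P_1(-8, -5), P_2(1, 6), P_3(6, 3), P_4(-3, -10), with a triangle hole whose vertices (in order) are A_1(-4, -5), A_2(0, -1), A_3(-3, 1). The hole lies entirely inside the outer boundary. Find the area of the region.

86

Outer boundary:
Apply the surveyor's formula: 2A = Σ (x_i·y_{i+1} − x_{i+1}·y_i), indices taken mod 4.
Σ = (-43) + (-33) + (-51) + (-65) = -192
Area = |Σ|/2 = 96.
Hole:
Apply the shoelace (surveyor's) formula: 2A = Σ (x_i·y_{i+1} − x_{i+1}·y_i), indices taken mod 3.
Cross-terms: 4, -3, 19  ⇒  Σ = 20
Area = |Σ|/2 = 10.
Net area = 96 − 10 = 86.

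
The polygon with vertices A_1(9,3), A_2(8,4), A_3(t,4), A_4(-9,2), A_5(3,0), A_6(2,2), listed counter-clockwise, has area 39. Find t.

Write out the shoelace sum; only the two edges meeting at A_3 involve t:
2·Area = [(8·4 − t·4) + (t·2 − (-9)·4)] + 0
       = -2·t + 68 = 78
⇒ t = -5.

-5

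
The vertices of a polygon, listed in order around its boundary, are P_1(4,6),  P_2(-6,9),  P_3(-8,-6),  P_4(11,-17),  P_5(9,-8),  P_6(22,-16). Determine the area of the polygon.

P_1→P_2: (4)(9) − (-6)(6) = 72
P_2→P_3: (-6)(-6) − (-8)(9) = 108
P_3→P_4: (-8)(-17) − (11)(-6) = 202
P_4→P_5: (11)(-8) − (9)(-17) = 65
P_5→P_6: (9)(-16) − (22)(-8) = 32
P_6→P_1: (22)(6) − (4)(-16) = 196
Σ = 675
Area = |Σ|/2 = 337.5.

337.5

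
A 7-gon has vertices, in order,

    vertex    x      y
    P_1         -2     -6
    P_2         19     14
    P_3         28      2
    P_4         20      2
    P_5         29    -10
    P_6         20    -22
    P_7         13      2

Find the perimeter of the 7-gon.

124

|P_1P_2| = √((21)² + (20)²) = √841 = 29
|P_2P_3| = √((9)² + (-12)²) = √225 = 15
|P_3P_4| = √((-8)² + (0)²) = √64 = 8
|P_4P_5| = √((9)² + (-12)²) = √225 = 15
|P_5P_6| = √((-9)² + (-12)²) = √225 = 15
|P_6P_7| = √((-7)² + (24)²) = √625 = 25
|P_7P_1| = √((-15)² + (-8)²) = √289 = 17
Perimeter = 29 + 15 + 8 + 15 + 15 + 25 + 17 = 124.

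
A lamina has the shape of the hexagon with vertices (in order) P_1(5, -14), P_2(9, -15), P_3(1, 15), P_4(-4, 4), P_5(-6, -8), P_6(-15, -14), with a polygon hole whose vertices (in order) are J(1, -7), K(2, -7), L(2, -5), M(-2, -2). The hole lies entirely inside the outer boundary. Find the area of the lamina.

Outer boundary:
Apply Gauss's area formula: 2A = Σ (x_i·y_{i+1} − x_{i+1}·y_i), indices taken mod 6.
Σ = (51) + (150) + (64) + (56) + (-36) + (280) = 565
Area = |Σ|/2 = 282.5.
Hole:
Σ = (7) + (4) + (-14) + (16) = 13
Area = |Σ|/2 = 6.5.
Net area = 282.5 − 6.5 = 276.

276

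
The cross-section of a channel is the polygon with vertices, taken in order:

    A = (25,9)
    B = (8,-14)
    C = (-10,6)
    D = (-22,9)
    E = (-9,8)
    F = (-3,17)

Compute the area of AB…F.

Apply the shoelace formula: 2A = Σ (x_i·y_{i+1} − x_{i+1}·y_i), indices taken mod 6.
Σ = (-422) + (-92) + (42) + (-95) + (-129) + (-452) = -1148
Area = |Σ|/2 = 574.

574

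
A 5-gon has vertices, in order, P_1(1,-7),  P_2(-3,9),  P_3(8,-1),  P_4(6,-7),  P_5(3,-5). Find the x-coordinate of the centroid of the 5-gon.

Apply the shoelace formula. First the cross-terms c_i = x_i·y_{i+1} − x_{i+1}·y_i:
  -12, -69, -50, -9, -16  ⇒  2A = -156, A = -78.
Then Σ (x_i + x_{i+1})·c_i = -1166, so x̄ = -1166 / (6·(-78)) = 583/234.

583/234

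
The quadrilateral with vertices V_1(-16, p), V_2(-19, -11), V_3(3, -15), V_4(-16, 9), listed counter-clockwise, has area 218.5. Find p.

Write out the shoelace sum; only the two edges meeting at V_1 involve p:
2·Area = [((-16)·p − (-16)·9) + ((-16)·(-11) − (-19)·p)] + 105
       = 3·p + 425 = 437
⇒ p = 4.

4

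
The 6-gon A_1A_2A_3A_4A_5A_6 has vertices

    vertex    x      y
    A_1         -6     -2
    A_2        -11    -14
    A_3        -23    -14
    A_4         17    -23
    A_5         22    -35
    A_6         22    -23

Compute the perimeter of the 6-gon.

|A_1A_2| = √((-5)² + (-12)²) = √169 = 13
|A_2A_3| = √((-12)² + (0)²) = √144 = 12
|A_3A_4| = √((40)² + (-9)²) = √1681 = 41
|A_4A_5| = √((5)² + (-12)²) = √169 = 13
|A_5A_6| = √((0)² + (12)²) = √144 = 12
|A_6A_1| = √((-28)² + (21)²) = √1225 = 35
Perimeter = 13 + 12 + 41 + 13 + 12 + 35 = 126.

126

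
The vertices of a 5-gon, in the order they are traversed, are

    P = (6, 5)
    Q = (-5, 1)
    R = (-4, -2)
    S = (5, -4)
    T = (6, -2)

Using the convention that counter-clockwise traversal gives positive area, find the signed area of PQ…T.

63.5

Apply Gauss's area formula: 2A = Σ (x_i·y_{i+1} − x_{i+1}·y_i), indices taken mod 5.
Σ = (31) + (14) + (26) + (14) + (42) = 127
Signed area = Σ/2 = 63.5 (positive ⇒ counter-clockwise traversal).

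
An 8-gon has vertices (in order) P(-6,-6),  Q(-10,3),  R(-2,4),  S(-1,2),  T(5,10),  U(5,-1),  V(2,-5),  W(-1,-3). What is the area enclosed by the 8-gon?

116.5

Apply the shoelace formula: 2A = Σ (x_i·y_{i+1} − x_{i+1}·y_i), indices taken mod 8.
P→Q: (-6)(3) − (-10)(-6) = -78
Q→R: (-10)(4) − (-2)(3) = -34
R→S: (-2)(2) − (-1)(4) = 0
S→T: (-1)(10) − (5)(2) = -20
T→U: (5)(-1) − (5)(10) = -55
U→V: (5)(-5) − (2)(-1) = -23
V→W: (2)(-3) − (-1)(-5) = -11
W→P: (-1)(-6) − (-6)(-3) = -12
Σ = -233
Area = |Σ|/2 = 116.5.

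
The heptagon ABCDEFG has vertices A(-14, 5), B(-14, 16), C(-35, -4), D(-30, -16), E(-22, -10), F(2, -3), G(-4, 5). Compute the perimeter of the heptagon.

|AB| = √((0)² + (11)²) = √121 = 11
|BC| = √((-21)² + (-20)²) = √841 = 29
|CD| = √((5)² + (-12)²) = √169 = 13
|DE| = √((8)² + (6)²) = √100 = 10
|EF| = √((24)² + (7)²) = √625 = 25
|FG| = √((-6)² + (8)²) = √100 = 10
|GA| = √((-10)² + (0)²) = √100 = 10
Perimeter = 11 + 29 + 13 + 10 + 25 + 10 + 10 = 108.

108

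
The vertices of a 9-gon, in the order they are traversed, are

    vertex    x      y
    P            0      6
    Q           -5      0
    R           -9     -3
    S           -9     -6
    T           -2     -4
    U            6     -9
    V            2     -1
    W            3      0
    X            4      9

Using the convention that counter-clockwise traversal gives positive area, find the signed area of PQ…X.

Apply the shoelace formula: 2A = Σ (x_i·y_{i+1} − x_{i+1}·y_i), indices taken mod 9.
Cross-terms: 30, 15, 27, 24, 42, 12, 3, 27, 24  ⇒  Σ = 204
Signed area = Σ/2 = 102 (positive ⇒ counter-clockwise traversal).

102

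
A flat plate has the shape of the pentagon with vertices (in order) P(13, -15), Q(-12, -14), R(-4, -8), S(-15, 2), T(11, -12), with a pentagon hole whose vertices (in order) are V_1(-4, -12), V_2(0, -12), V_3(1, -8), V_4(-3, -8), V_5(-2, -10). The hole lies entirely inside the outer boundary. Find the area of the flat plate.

Outer boundary:
P→Q: (13)(-14) − (-12)(-15) = -362
Q→R: (-12)(-8) − (-4)(-14) = 40
R→S: (-4)(2) − (-15)(-8) = -128
S→T: (-15)(-12) − (11)(2) = 158
T→P: (11)(-15) − (13)(-12) = -9
Σ = -301
Area = |Σ|/2 = 150.5.
Hole:
Apply the shoelace (surveyor's) formula: 2A = Σ (x_i·y_{i+1} − x_{i+1}·y_i), indices taken mod 5.
Σ = (48) + (12) + (-32) + (14) + (-16) = 26
Area = |Σ|/2 = 13.
Net area = 150.5 − 13 = 137.5.

137.5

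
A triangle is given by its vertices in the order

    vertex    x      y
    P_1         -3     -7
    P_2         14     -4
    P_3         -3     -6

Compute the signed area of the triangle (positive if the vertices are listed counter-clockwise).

8.5

Cross-terms: 110, -96, 3  ⇒  Σ = 17
Signed area = Σ/2 = 8.5 (positive ⇒ counter-clockwise traversal).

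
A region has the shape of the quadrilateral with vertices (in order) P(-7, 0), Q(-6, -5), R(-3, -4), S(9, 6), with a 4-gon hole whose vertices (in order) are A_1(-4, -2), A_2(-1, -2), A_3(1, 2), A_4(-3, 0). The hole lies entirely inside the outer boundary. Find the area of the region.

43

Outer boundary:
Apply the shoelace (surveyor's) formula: 2A = Σ (x_i·y_{i+1} − x_{i+1}·y_i), indices taken mod 4.
Σ = (35) + (9) + (18) + (42) = 104
Area = |Σ|/2 = 52.
Hole:
Apply the shoelace formula: 2A = Σ (x_i·y_{i+1} − x_{i+1}·y_i), indices taken mod 4.
Σ = (6) + (0) + (6) + (6) = 18
Area = |Σ|/2 = 9.
Net area = 52 − 9 = 43.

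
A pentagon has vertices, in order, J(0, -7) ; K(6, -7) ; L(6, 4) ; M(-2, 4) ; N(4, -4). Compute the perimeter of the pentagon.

|JK| = √((6)² + (0)²) = √36 = 6
|KL| = √((0)² + (11)²) = √121 = 11
|LM| = √((-8)² + (0)²) = √64 = 8
|MN| = √((6)² + (-8)²) = √100 = 10
|NJ| = √((-4)² + (-3)²) = √25 = 5
Perimeter = 6 + 11 + 8 + 10 + 5 = 40.

40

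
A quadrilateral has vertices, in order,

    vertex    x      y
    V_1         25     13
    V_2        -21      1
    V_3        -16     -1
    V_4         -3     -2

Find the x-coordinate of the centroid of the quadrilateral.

-0.432

Apply the shoelace (surveyor's) formula. First the cross-terms c_i = x_i·y_{i+1} − x_{i+1}·y_i:
  298, 37, 29, 11  ⇒  2A = 375, A = 187.5.
Then Σ (x_i + x_{i+1})·c_i = -486, so x̄ = -486 / (6·187.5) = -0.432.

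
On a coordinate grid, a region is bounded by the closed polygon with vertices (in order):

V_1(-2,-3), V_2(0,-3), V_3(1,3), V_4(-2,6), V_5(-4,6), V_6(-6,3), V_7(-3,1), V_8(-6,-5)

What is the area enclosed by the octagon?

44.5

Apply the shoelace (surveyor's) formula: 2A = Σ (x_i·y_{i+1} − x_{i+1}·y_i), indices taken mod 8.
V_1→V_2: (-2)(-3) − (0)(-3) = 6
V_2→V_3: (0)(3) − (1)(-3) = 3
V_3→V_4: (1)(6) − (-2)(3) = 12
V_4→V_5: (-2)(6) − (-4)(6) = 12
V_5→V_6: (-4)(3) − (-6)(6) = 24
V_6→V_7: (-6)(1) − (-3)(3) = 3
V_7→V_8: (-3)(-5) − (-6)(1) = 21
V_8→V_1: (-6)(-3) − (-2)(-5) = 8
Σ = 89
Area = |Σ|/2 = 44.5.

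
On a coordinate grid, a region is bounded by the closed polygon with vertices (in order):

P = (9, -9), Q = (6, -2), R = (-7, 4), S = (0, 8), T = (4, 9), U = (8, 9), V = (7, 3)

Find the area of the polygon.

Σ = (36) + (10) + (-56) + (-32) + (-36) + (-39) + (-90) = -207
Area = |Σ|/2 = 103.5.

103.5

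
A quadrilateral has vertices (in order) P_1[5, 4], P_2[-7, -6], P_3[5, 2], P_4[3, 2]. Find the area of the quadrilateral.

Cross-terms: -2, 16, 4, 2  ⇒  Σ = 20
Area = |Σ|/2 = 10.

10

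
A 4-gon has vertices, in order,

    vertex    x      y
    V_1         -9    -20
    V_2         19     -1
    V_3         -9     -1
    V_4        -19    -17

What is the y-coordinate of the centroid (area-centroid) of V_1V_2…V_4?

-166/19

Apply Gauss's area formula. First the cross-terms c_i = x_i·y_{i+1} − x_{i+1}·y_i:
  389, -28, 134, 227  ⇒  2A = 722, A = 361.
Then Σ (y_i + y_{i+1})·c_i = -18924, so ȳ = -18924 / (6·361) = -166/19.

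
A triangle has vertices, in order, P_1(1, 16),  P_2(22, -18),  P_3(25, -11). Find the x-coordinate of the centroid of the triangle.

Apply the surveyor's formula. First the cross-terms c_i = x_i·y_{i+1} − x_{i+1}·y_i:
  -370, 208, 411  ⇒  2A = 249, A = 124.5.
Then Σ (x_i + x_{i+1})·c_i = 11952, so x̄ = 11952 / (6·124.5) = 16.

16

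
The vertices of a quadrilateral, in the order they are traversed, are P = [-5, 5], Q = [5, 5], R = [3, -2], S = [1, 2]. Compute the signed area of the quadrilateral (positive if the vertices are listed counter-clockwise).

-26

Σ = (-50) + (-25) + (8) + (15) = -52
Signed area = Σ/2 = -26 (negative ⇒ clockwise traversal).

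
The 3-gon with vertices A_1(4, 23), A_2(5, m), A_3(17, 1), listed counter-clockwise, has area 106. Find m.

The doubled signed area Σ (x_i y_{i+1} − x_{i+1} y_i) is linear in m.
With m=0 it equals 277; the coefficient of m is -13 (from the two edges through A_2).
So -13·m + 277 = 2·106 = 212 ⇒ m = 5.

5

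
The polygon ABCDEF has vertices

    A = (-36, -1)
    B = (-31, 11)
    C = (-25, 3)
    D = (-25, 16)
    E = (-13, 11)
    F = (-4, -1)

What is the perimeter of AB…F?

|AB| = √((5)² + (12)²) = √169 = 13
|BC| = √((6)² + (-8)²) = √100 = 10
|CD| = √((0)² + (13)²) = √169 = 13
|DE| = √((12)² + (-5)²) = √169 = 13
|EF| = √((9)² + (-12)²) = √225 = 15
|FA| = √((-32)² + (0)²) = √1024 = 32
Perimeter = 13 + 10 + 13 + 13 + 15 + 32 = 96.

96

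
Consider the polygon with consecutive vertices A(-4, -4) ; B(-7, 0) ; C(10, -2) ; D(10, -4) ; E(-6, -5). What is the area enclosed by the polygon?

52

Apply the surveyor's formula: 2A = Σ (x_i·y_{i+1} − x_{i+1}·y_i), indices taken mod 5.
Σ = (-28) + (14) + (-20) + (-74) + (4) = -104
Area = |Σ|/2 = 52.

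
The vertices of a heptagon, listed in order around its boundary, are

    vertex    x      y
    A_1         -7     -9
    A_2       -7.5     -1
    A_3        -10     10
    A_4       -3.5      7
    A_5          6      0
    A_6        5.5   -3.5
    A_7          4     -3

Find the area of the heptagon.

Apply the shoelace (surveyor's) formula: 2A = Σ (x_i·y_{i+1} − x_{i+1}·y_i), indices taken mod 7.
Cross-terms: -60.5, -85, -35, -42, -21, -2.5, -57  ⇒  Σ = -303
Area = |Σ|/2 = 151.5.

151.5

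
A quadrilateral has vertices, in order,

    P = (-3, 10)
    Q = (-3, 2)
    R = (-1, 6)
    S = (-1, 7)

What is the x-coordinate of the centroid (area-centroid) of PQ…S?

-61/27

Apply Gauss's area formula. First the cross-terms c_i = x_i·y_{i+1} − x_{i+1}·y_i:
  24, -16, -1, 11  ⇒  2A = 18, A = 9.
Then Σ (x_i + x_{i+1})·c_i = -122, so x̄ = -122 / (6·9) = -61/27.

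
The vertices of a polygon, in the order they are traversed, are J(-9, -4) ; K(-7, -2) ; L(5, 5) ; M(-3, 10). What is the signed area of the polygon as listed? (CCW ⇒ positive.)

66

Apply the shoelace (surveyor's) formula: 2A = Σ (x_i·y_{i+1} − x_{i+1}·y_i), indices taken mod 4.
Σ = (-10) + (-25) + (65) + (102) = 132
Signed area = Σ/2 = 66 (positive ⇒ counter-clockwise traversal).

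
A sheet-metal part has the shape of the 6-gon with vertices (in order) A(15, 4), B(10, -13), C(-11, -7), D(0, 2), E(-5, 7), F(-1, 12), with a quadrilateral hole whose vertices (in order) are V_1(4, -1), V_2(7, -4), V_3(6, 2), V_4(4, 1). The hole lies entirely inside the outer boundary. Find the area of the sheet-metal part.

339

Outer boundary:
Apply the surveyor's formula: 2A = Σ (x_i·y_{i+1} − x_{i+1}·y_i), indices taken mod 6.
Σ = (-235) + (-213) + (-22) + (10) + (-53) + (-184) = -697
Area = |Σ|/2 = 348.5.
Hole:
Apply Gauss's area formula: 2A = Σ (x_i·y_{i+1} − x_{i+1}·y_i), indices taken mod 4.
Cross-terms: -9, 38, -2, -8  ⇒  Σ = 19
Area = |Σ|/2 = 9.5.
Net area = 348.5 − 9.5 = 339.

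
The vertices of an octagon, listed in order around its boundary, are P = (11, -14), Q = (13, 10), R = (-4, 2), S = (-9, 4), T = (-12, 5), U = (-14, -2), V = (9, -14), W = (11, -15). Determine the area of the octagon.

Apply the shoelace (surveyor's) formula: 2A = Σ (x_i·y_{i+1} − x_{i+1}·y_i), indices taken mod 8.
Σ = (292) + (66) + (2) + (3) + (94) + (214) + (19) + (11) = 701
Area = |Σ|/2 = 350.5.

350.5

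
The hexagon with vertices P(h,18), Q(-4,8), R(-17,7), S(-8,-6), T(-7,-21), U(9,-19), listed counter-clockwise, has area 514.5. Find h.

3

The doubled signed area Σ (x_i y_{i+1} − x_{i+1} y_i) is linear in h.
With h=0 it equals 948; the coefficient of h is 27 (from the two edges through P).
So 27·h + 948 = 2·514.5 = 1029 ⇒ h = 3.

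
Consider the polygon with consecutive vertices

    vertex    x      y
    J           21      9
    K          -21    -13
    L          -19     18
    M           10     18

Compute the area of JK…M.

Apply Gauss's area formula: 2A = Σ (x_i·y_{i+1} − x_{i+1}·y_i), indices taken mod 4.
J→K: (21)(-13) − (-21)(9) = -84
K→L: (-21)(18) − (-19)(-13) = -625
L→M: (-19)(18) − (10)(18) = -522
M→J: (10)(9) − (21)(18) = -288
Σ = -1519
Area = |Σ|/2 = 759.5.

759.5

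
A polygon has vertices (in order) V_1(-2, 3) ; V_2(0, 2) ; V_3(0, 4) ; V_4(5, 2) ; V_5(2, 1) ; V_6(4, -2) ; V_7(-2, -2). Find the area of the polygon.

V_1→V_2: (-2)(2) − (0)(3) = -4
V_2→V_3: (0)(4) − (0)(2) = 0
V_3→V_4: (0)(2) − (5)(4) = -20
V_4→V_5: (5)(1) − (2)(2) = 1
V_5→V_6: (2)(-2) − (4)(1) = -8
V_6→V_7: (4)(-2) − (-2)(-2) = -12
V_7→V_1: (-2)(3) − (-2)(-2) = -10
Σ = -53
Area = |Σ|/2 = 26.5.

26.5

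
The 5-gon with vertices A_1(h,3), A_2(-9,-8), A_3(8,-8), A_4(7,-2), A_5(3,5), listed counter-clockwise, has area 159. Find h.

The doubled signed area Σ (x_i y_{i+1} − x_{i+1} y_i) is linear in h.
With h=0 it equals 253; the coefficient of h is -13 (from the two edges through A_1).
So -13·h + 253 = 2·159 = 318 ⇒ h = -5.

-5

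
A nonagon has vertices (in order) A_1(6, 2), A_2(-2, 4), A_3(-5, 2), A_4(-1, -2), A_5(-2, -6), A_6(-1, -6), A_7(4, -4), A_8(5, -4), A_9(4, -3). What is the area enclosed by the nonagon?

Apply Gauss's area formula: 2A = Σ (x_i·y_{i+1} − x_{i+1}·y_i), indices taken mod 9.
Σ = (28) + (16) + (12) + (2) + (6) + (28) + (4) + (1) + (26) = 123
Area = |Σ|/2 = 61.5.

61.5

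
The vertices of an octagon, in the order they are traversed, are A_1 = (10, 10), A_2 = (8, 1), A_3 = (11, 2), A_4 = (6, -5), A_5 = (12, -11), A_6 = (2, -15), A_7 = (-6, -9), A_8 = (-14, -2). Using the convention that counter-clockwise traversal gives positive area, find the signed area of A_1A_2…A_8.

-319

Σ = (-70) + (5) + (-67) + (-6) + (-158) + (-108) + (-114) + (-120) = -638
Signed area = Σ/2 = -319 (negative ⇒ clockwise traversal).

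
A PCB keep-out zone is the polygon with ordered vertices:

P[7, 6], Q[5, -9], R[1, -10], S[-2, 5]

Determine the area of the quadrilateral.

Apply the surveyor's formula: 2A = Σ (x_i·y_{i+1} − x_{i+1}·y_i), indices taken mod 4.
Σ = (-93) + (-41) + (-15) + (-47) = -196
Area = |Σ|/2 = 98.

98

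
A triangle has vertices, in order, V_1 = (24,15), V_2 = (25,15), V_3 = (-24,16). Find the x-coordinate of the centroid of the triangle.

Apply the surveyor's formula. First the cross-terms c_i = x_i·y_{i+1} − x_{i+1}·y_i:
  -15, 760, -744  ⇒  2A = 1, A = 0.5.
Then Σ (x_i + x_{i+1})·c_i = 25, so x̄ = 25 / (6·0.5) = 25/3.

25/3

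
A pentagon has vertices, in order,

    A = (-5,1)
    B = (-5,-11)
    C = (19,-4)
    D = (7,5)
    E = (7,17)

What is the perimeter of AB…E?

84

|AB| = √((0)² + (-12)²) = √144 = 12
|BC| = √((24)² + (7)²) = √625 = 25
|CD| = √((-12)² + (9)²) = √225 = 15
|DE| = √((0)² + (12)²) = √144 = 12
|EA| = √((-12)² + (-16)²) = √400 = 20
Perimeter = 12 + 25 + 15 + 12 + 20 = 84.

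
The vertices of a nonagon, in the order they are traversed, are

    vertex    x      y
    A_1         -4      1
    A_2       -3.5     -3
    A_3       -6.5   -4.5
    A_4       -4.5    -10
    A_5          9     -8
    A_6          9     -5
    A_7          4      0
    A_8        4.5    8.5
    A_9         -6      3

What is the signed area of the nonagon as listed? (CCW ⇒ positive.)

167

Apply the shoelace (surveyor's) formula: 2A = Σ (x_i·y_{i+1} − x_{i+1}·y_i), indices taken mod 9.
Σ = (15.5) + (-3.75) + (44.75) + (126) + (27) + (20) + (34) + (64.5) + (6) = 334
Signed area = Σ/2 = 167 (positive ⇒ counter-clockwise traversal).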